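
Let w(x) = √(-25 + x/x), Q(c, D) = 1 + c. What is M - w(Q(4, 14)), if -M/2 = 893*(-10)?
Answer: 17860 - 2*I*√6 ≈ 17860.0 - 4.899*I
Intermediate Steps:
w(x) = 2*I*√6 (w(x) = √(-25 + 1) = √(-24) = 2*I*√6)
M = 17860 (M = -1786*(-10) = -2*(-8930) = 17860)
M - w(Q(4, 14)) = 17860 - 2*I*√6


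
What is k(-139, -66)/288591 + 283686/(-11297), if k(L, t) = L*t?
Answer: -2096553532/83595193 ≈ -25.080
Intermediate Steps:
k(-139, -66)/288591 + 283686/(-11297) = -139*(-66)/288591 + 283686/(-11297) = 9174*(1/288591) + 283686*(-1/11297) = 3058/96197 - 21822/869 = -2096553532/83595193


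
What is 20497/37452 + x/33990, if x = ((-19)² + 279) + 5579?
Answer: 154934503/212165580 ≈ 0.73025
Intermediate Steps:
x = 6219 (x = (361 + 279) + 5579 = 640 + 5579 = 6219)
20497/37452 + x/33990 = 20497/37452 + 6219/33990 = 20497*(1/37452) + 6219*(1/33990) = 20497/37452 + 2073/11330 = 154934503/212165580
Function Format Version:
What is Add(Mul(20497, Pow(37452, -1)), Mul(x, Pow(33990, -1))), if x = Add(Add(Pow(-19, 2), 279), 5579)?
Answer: Rational(154934503, 212165580) ≈ 0.73025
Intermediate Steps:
x = 6219 (x = Add(Add(361, 279), 5579) = Add(640, 5579) = 6219)
Add(Mul(20497, Pow(37452, -1)), Mul(x, Pow(33990, -1))) = Add(Mul(20497, Pow(37452, -1)), Mul(6219, Pow(33990, -1))) = Add(Mul(20497, Rational(1, 37452)), Mul(6219, Rational(1, 33990))) = Add(Rational(20497, 37452), Rational(2073, 11330)) = Rational(154934503, 212165580)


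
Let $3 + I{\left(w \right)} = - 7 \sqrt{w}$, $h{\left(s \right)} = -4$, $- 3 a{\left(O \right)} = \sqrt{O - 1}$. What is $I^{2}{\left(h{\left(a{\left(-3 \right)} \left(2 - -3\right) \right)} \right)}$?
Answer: $-187 + 84 i \approx -187.0 + 84.0 i$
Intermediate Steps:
$a{\left(O \right)} = - \frac{\sqrt{-1 + O}}{3}$ ($a{\left(O \right)} = - \frac{\sqrt{O - 1}}{3} = - \frac{\sqrt{-1 + O}}{3}$)
$I{\left(w \right)} = -3 - 7 \sqrt{w}$
$I^{2}{\left(h{\left(a{\left(-3 \right)} \left(2 - -3\right) \right)} \right)} = \left(-3 - 7 \sqrt{-4}\right)^{2} = \left(-3 - 7 \cdot 2 i\right)^{2} = \left(-3 - 14 i\right)^{2}$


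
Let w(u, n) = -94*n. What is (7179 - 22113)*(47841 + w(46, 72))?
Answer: -613384182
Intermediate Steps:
(7179 - 22113)*(47841 + w(46, 72)) = (7179 - 22113)*(47841 - 94*72) = -14934*(47841 - 6768) = -14934*41073 = -613384182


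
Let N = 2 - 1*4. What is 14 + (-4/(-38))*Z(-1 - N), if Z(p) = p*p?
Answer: 268/19 ≈ 14.105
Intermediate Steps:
N = -2 (N = 2 - 4 = -2)
Z(p) = p²
14 + (-4/(-38))*Z(-1 - N) = 14 + (-4/(-38))*(-1 - 1*(-2))² = 14 + (-4*(-1/38))*(-1 + 2)² = 14 + (2/19)*1² = 14 + (2/19)*1 = 14 + 2/19 = 268/19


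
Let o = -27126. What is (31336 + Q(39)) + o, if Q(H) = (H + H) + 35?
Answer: 4323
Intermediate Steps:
Q(H) = 35 + 2*H (Q(H) = 2*H + 35 = 35 + 2*H)
(31336 + Q(39)) + o = (31336 + (35 + 2*39)) - 27126 = (31336 + (35 + 78)) - 27126 = (31336 + 113) - 27126 = 31449 - 27126 = 4323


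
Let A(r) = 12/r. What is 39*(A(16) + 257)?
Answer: 40209/4 ≈ 10052.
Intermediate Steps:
39*(A(16) + 257) = 39*(12/16 + 257) = 39*(12*(1/16) + 257) = 39*(¾ + 257) = 39*(1031/4) = 40209/4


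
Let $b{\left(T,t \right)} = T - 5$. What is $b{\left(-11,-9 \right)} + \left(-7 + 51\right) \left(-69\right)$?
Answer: $-3052$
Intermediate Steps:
$b{\left(T,t \right)} = -5 + T$ ($b{\left(T,t \right)} = T - 5 = -5 + T$)
$b{\left(-11,-9 \right)} + \left(-7 + 51\right) \left(-69\right) = \left(-5 - 11\right) + \left(-7 + 51\right) \left(-69\right) = -16 + 44 \left(-69\right) = -16 - 3036 = -3052$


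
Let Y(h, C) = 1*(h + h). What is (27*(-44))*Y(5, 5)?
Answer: -11880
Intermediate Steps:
Y(h, C) = 2*h (Y(h, C) = 1*(2*h) = 2*h)
(27*(-44))*Y(5, 5) = (27*(-44))*(2*5) = -1188*10 = -11880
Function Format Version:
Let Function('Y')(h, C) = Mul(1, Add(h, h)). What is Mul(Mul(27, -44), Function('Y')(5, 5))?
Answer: -11880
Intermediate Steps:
Function('Y')(h, C) = Mul(2, h) (Function('Y')(h, C) = Mul(1, Mul(2, h)) = Mul(2, h))
Mul(Mul(27, -44), Function('Y')(5, 5)) = Mul(Mul(27, -44), Mul(2, 5)) = Mul(-1188, 10) = -11880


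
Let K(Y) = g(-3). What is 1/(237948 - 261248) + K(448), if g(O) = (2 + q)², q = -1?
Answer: 23299/23300 ≈ 0.99996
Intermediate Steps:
g(O) = 1 (g(O) = (2 - 1)² = 1² = 1)
K(Y) = 1
1/(237948 - 261248) + K(448) = 1/(237948 - 261248) + 1 = 1/(-23300) + 1 = -1/23300 + 1 = 23299/23300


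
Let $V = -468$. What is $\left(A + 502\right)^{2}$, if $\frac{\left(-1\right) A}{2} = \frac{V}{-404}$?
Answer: $\frac{2547019024}{10201} \approx 2.4968 \cdot 10^{5}$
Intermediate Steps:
$A = - \frac{234}{101}$ ($A = - 2 \left(- \frac{468}{-404}\right) = - 2 \left(\left(-468\right) \left(- \frac{1}{404}\right)\right) = \left(-2\right) \frac{117}{101} = - \frac{234}{101} \approx -2.3168$)
$\left(A + 502\right)^{2} = \left(- \frac{234}{101} + 502\right)^{2} = \left(\frac{50468}{101}\right)^{2} = \frac{2547019024}{10201}$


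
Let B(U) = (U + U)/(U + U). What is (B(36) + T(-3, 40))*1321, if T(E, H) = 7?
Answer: 10568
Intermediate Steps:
B(U) = 1 (B(U) = (2*U)/((2*U)) = (2*U)*(1/(2*U)) = 1)
(B(36) + T(-3, 40))*1321 = (1 + 7)*1321 = 8*1321 = 10568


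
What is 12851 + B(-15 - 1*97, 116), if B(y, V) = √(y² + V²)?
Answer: 12851 + 20*√65 ≈ 13012.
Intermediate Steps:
B(y, V) = √(V² + y²)
12851 + B(-15 - 1*97, 116) = 12851 + √(116² + (-15 - 1*97)²) = 12851 + √(13456 + (-15 - 97)²) = 12851 + √(13456 + (-112)²) = 12851 + √(13456 + 12544) = 12851 + √26000 = 12851 + 20*√65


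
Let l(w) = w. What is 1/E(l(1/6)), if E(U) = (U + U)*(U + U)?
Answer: 9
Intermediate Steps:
E(U) = 4*U² (E(U) = (2*U)*(2*U) = 4*U²)
1/E(l(1/6)) = 1/(4*(1/6)²) = 1/(4*(⅙)²) = 1/(4*(1/36)) = 1/(⅑) = 9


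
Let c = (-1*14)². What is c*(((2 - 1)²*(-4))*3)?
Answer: -2352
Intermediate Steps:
c = 196 (c = (-14)² = 196)
c*(((2 - 1)²*(-4))*3) = 196*(((2 - 1)²*(-4))*3) = 196*((1²*(-4))*3) = 196*((1*(-4))*3) = 196*(-4*3) = 196*(-12) = -2352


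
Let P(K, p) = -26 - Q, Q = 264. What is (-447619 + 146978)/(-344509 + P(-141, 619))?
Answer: 300641/344799 ≈ 0.87193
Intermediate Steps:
P(K, p) = -290 (P(K, p) = -26 - 1*264 = -26 - 264 = -290)
(-447619 + 146978)/(-344509 + P(-141, 619)) = (-447619 + 146978)/(-344509 - 290) = -300641/(-344799) = -300641*(-1/344799) = 300641/344799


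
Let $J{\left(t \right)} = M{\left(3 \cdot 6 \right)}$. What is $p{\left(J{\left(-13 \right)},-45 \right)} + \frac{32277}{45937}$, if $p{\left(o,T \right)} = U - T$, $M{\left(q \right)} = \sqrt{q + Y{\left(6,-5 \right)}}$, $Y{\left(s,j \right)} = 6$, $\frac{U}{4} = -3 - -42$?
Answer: $\frac{9265614}{45937} \approx 201.7$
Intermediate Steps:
$U = 156$ ($U = 4 \left(-3 - -42\right) = 4 \left(-3 + 42\right) = 4 \cdot 39 = 156$)
$M{\left(q \right)} = \sqrt{6 + q}$ ($M{\left(q \right)} = \sqrt{q + 6} = \sqrt{6 + q}$)
$J{\left(t \right)} = 2 \sqrt{6}$ ($J{\left(t \right)} = \sqrt{6 + 3 \cdot 6} = \sqrt{6 + 18} = \sqrt{24} = 2 \sqrt{6}$)
$p{\left(o,T \right)} = 156 - T$
$p{\left(J{\left(-13 \right)},-45 \right)} + \frac{32277}{45937} = \left(156 - -45\right) + \frac{32277}{45937} = \left(156 + 45\right) + 32277 \cdot \frac{1}{45937} = 201 + \frac{32277}{45937} = \frac{9265614}{45937}$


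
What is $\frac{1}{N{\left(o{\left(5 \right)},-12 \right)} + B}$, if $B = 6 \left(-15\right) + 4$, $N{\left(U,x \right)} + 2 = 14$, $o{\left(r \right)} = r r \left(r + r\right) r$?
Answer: $- \frac{1}{74} \approx -0.013514$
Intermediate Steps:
$o{\left(r \right)} = 2 r^{4}$ ($o{\left(r \right)} = r^{2} \cdot 2 r r = 2 r^{3} r = 2 r^{4}$)
$N{\left(U,x \right)} = 12$ ($N{\left(U,x \right)} = -2 + 14 = 12$)
$B = -86$ ($B = -90 + 4 = -86$)
$\frac{1}{N{\left(o{\left(5 \right)},-12 \right)} + B} = \frac{1}{12 - 86} = \frac{1}{-74} = - \frac{1}{74}$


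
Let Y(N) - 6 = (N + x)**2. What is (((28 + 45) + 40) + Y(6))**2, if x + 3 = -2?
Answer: 14400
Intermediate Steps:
x = -5 (x = -3 - 2 = -5)
Y(N) = 6 + (-5 + N)**2 (Y(N) = 6 + (N - 5)**2 = 6 + (-5 + N)**2)
(((28 + 45) + 40) + Y(6))**2 = (((28 + 45) + 40) + (6 + (-5 + 6)**2))**2 = ((73 + 40) + (6 + 1**2))**2 = (113 + (6 + 1))**2 = (113 + 7)**2 = 120**2 = 14400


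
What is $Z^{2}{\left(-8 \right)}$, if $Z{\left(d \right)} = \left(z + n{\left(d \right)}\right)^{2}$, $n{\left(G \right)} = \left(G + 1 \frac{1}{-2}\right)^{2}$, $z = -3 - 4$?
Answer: $\frac{4640470641}{256} \approx 1.8127 \cdot 10^{7}$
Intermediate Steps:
$z = -7$
$n{\left(G \right)} = \left(- \frac{1}{2} + G\right)^{2}$ ($n{\left(G \right)} = \left(G + 1 \left(- \frac{1}{2}\right)\right)^{2} = \left(G - \frac{1}{2}\right)^{2} = \left(- \frac{1}{2} + G\right)^{2}$)
$Z{\left(d \right)} = \left(-7 + \frac{\left(-1 + 2 d\right)^{2}}{4}\right)^{2}$
$Z^{2}{\left(-8 \right)} = \left(\frac{\left(-28 + \left(-1 + 2 \left(-8\right)\right)^{2}\right)^{2}}{16}\right)^{2} = \left(\frac{\left(-28 + \left(-1 - 16\right)^{2}\right)^{2}}{16}\right)^{2} = \left(\frac{\left(-28 + \left(-17\right)^{2}\right)^{2}}{16}\right)^{2} = \left(\frac{\left(-28 + 289\right)^{2}}{16}\right)^{2} = \left(\frac{261^{2}}{16}\right)^{2} = \left(\frac{1}{16} \cdot 68121\right)^{2} = \left(\frac{68121}{16}\right)^{2} = \frac{4640470641}{256}$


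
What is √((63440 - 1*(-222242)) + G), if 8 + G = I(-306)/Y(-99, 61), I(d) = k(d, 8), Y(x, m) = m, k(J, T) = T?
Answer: 17*√3678178/61 ≈ 534.49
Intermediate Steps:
I(d) = 8
G = -480/61 (G = -8 + 8/61 = -480/61 ≈ -7.8689)
√((63440 - 1*(-222242)) + G) = √((63440 - 1*(-222242)) - 480/61) = √((63440 + 222242) - 480/61) = √(285682 - 480/61) = √(17426122/61) = 17*√3678178/61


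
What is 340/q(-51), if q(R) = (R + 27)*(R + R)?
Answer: 5/36 ≈ 0.13889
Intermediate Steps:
q(R) = 2*R*(27 + R) (q(R) = (27 + R)*(2*R) = 2*R*(27 + R))
340/q(-51) = 340/((2*(-51)*(27 - 51))) = 340/((2*(-51)*(-24))) = 340/2448 = 340*(1/2448) = 5/36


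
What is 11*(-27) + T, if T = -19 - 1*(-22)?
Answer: -294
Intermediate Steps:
T = 3 (T = -19 + 22 = 3)
11*(-27) + T = 11*(-27) + 3 = -297 + 3 = -294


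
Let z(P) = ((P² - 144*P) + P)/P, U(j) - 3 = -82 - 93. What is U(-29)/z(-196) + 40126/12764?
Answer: 7899061/2163498 ≈ 3.6511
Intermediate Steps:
U(j) = -172 (U(j) = 3 + (-82 - 93) = 3 - 175 = -172)
z(P) = (P² - 143*P)/P
U(-29)/z(-196) + 40126/12764 = -172/(-143 - 196) + 40126/12764 = -172/(-339) + 40126*(1/12764) = -172*(-1/339) + 20063/6382 = 172/339 + 20063/6382 = 7899061/2163498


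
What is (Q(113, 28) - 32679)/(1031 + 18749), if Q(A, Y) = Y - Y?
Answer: -32679/19780 ≈ -1.6521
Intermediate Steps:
Q(A, Y) = 0
(Q(113, 28) - 32679)/(1031 + 18749) = (0 - 32679)/(1031 + 18749) = -32679/19780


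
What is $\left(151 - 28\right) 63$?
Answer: $7749$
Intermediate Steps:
$\left(151 - 28\right) 63 = 123 \cdot 63 = 7749$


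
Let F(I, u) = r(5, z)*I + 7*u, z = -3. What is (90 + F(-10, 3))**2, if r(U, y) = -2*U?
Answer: 44521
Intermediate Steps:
F(I, u) = -10*I + 7*u (F(I, u) = (-2*5)*I + 7*u = -10*I + 7*u)
(90 + F(-10, 3))**2 = (90 + (-10*(-10) + 7*3))**2 = (90 + (100 + 21))**2 = (90 + 121)**2 = 211**2 = 44521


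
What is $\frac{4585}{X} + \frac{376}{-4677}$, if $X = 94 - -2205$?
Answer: $\frac{20579621}{10752423} \approx 1.914$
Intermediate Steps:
$X = 2299$ ($X = 94 + 2205 = 2299$)
$\frac{4585}{X} + \frac{376}{-4677} = \frac{4585}{2299} + \frac{376}{-4677} = 4585 \cdot \frac{1}{2299} + 376 \left(- \frac{1}{4677}\right) = \frac{4585}{2299} - \frac{376}{4677} = \frac{20579621}{10752423}$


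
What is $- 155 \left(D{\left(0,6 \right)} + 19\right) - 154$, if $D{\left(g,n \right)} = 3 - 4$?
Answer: $-2944$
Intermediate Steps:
$D{\left(g,n \right)} = -1$ ($D{\left(g,n \right)} = 3 - 4 = -1$)
$- 155 \left(D{\left(0,6 \right)} + 19\right) - 154 = - 155 \left(-1 + 19\right) - 154 = \left(-155\right) 18 - 154 = -2790 - 154 = -2944$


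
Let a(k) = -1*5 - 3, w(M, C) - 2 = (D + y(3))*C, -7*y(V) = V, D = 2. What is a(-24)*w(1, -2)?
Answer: 64/7 ≈ 9.1429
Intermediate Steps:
y(V) = -V/7
w(M, C) = 2 + 11*C/7 (w(M, C) = 2 + (2 - 1/7*3)*C = 2 + (2 - 3/7)*C = 2 + 11*C/7)
a(k) = -8 (a(k) = -5 - 3 = -8)
a(-24)*w(1, -2) = -8*(2 + (11/7)*(-2)) = -8*(2 - 22/7) = -8*(-8/7) = 64/7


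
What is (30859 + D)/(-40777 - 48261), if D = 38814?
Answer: -69673/89038 ≈ -0.78251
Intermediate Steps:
(30859 + D)/(-40777 - 48261) = (30859 + 38814)/(-40777 - 48261) = 69673/(-89038) = 69673*(-1/89038) = -69673/89038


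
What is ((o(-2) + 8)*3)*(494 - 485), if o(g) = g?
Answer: 162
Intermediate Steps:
((o(-2) + 8)*3)*(494 - 485) = ((-2 + 8)*3)*(494 - 485) = (6*3)*9 = 18*9 = 162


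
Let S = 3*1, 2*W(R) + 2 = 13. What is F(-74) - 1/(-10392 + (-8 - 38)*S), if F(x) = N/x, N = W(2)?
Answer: -57841/779220 ≈ -0.074229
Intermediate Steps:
W(R) = 11/2 (W(R) = -1 + (½)*13 = -1 + 13/2 = 11/2)
S = 3
N = 11/2 ≈ 5.5000
F(x) = 11/(2*x)
F(-74) - 1/(-10392 + (-8 - 38)*S) = (11/2)/(-74) - 1/(-10392 + (-8 - 38)*3) = (11/2)*(-1/74) - 1/(-10392 - 46*3) = -11/148 - 1/(-10392 - 138) = -11/148 - 1/(-10530) = -11/148 - 1*(-1/10530) = -11/148 + 1/10530 = -57841/779220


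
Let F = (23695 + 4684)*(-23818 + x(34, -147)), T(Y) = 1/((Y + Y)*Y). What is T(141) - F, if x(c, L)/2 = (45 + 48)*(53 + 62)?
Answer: 2739769277545/39762 ≈ 6.8904e+7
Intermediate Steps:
x(c, L) = 21390 (x(c, L) = 2*((45 + 48)*(53 + 62)) = 2*(93*115) = 2*10695 = 21390)
T(Y) = 1/(2*Y²) (T(Y) = 1/(((2*Y))*Y) = (1/(2*Y))/Y = 1/(2*Y²))
F = -68904212 (F = (23695 + 4684)*(-23818 + 21390) = 28379*(-2428) = -68904212)
T(141) - F = (½)/141² - 1*(-68904212) = (½)*(1/19881) + 68904212 = 1/39762 + 68904212 = 2739769277545/39762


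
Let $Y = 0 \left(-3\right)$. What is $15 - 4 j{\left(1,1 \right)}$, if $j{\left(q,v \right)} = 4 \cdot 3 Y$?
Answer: $15$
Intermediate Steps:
$Y = 0$
$j{\left(q,v \right)} = 0$ ($j{\left(q,v \right)} = 4 \cdot 3 \cdot 0 = 12 \cdot 0 = 0$)
$15 - 4 j{\left(1,1 \right)} = 15 - 0 = 15 + 0 = 15$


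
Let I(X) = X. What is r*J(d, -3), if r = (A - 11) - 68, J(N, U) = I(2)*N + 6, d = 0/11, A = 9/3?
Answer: -456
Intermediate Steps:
A = 3 (A = 9*(⅓) = 3)
d = 0 (d = 0*(1/11) = 0)
J(N, U) = 6 + 2*N (J(N, U) = 2*N + 6 = 6 + 2*N)
r = -76 (r = (3 - 11) - 68 = -8 - 68 = -76)
r*J(d, -3) = -76*(6 + 2*0) = -76*(6 + 0) = -76*6 = -456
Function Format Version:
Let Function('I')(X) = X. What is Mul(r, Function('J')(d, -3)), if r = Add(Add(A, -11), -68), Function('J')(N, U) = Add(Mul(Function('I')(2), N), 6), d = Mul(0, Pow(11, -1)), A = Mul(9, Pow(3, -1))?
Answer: -456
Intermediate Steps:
A = 3 (A = Mul(9, Rational(1, 3)) = 3)
d = 0 (d = Mul(0, Rational(1, 11)) = 0)
Function('J')(N, U) = Add(6, Mul(2, N)) (Function('J')(N, U) = Add(Mul(2, N), 6) = Add(6, Mul(2, N)))
r = -76 (r = Add(Add(3, -11), -68) = Add(-8, -68) = -76)
Mul(r, Function('J')(d, -3)) = Mul(-76, Add(6, Mul(2, 0))) = Mul(-76, Add(6, 0)) = Mul(-76, 6) = -456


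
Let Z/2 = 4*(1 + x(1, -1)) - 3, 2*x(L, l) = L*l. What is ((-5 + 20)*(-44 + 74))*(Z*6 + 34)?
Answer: 9900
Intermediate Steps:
x(L, l) = L*l/2 (x(L, l) = (L*l)/2 = L*l/2)
Z = -2 (Z = 2*(4*(1 + (1/2)*1*(-1)) - 3) = 2*(4*(1 - 1/2) - 3) = 2*(4*(1/2) - 3) = 2*(2 - 3) = 2*(-1) = -2)
((-5 + 20)*(-44 + 74))*(Z*6 + 34) = ((-5 + 20)*(-44 + 74))*(-2*6 + 34) = (15*30)*(-12 + 34) = 450*22 = 9900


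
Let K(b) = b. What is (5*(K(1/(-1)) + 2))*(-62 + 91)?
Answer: 145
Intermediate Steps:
(5*(K(1/(-1)) + 2))*(-62 + 91) = (5*(1/(-1) + 2))*(-62 + 91) = (5*(-1 + 2))*29 = (5*1)*29 = 5*29 = 145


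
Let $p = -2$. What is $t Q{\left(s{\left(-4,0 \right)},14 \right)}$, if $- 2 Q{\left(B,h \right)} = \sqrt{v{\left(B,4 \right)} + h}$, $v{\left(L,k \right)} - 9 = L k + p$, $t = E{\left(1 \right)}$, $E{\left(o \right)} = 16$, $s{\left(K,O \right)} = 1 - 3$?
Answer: $- 8 \sqrt{13} \approx -28.844$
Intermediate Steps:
$s{\left(K,O \right)} = -2$
$t = 16$
$v{\left(L,k \right)} = 7 + L k$ ($v{\left(L,k \right)} = 9 + \left(L k - 2\right) = 9 + \left(-2 + L k\right) = 7 + L k$)
$Q{\left(B,h \right)} = - \frac{\sqrt{7 + h + 4 B}}{2}$ ($Q{\left(B,h \right)} = - \frac{\sqrt{\left(7 + B 4\right) + h}}{2} = - \frac{\sqrt{\left(7 + 4 B\right) + h}}{2} = - \frac{\sqrt{7 + h + 4 B}}{2}$)
$t Q{\left(s{\left(-4,0 \right)},14 \right)} = 16 \left(- \frac{\sqrt{7 + 14 + 4 \left(-2\right)}}{2}\right) = 16 \left(- \frac{\sqrt{7 + 14 - 8}}{2}\right) = 16 \left(- \frac{\sqrt{13}}{2}\right) = - 8 \sqrt{13}$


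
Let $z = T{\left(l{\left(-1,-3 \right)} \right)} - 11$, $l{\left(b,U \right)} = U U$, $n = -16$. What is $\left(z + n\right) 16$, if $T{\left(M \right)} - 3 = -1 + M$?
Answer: $-256$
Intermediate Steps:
$l{\left(b,U \right)} = U^{2}$
$T{\left(M \right)} = 2 + M$ ($T{\left(M \right)} = 3 + \left(-1 + M\right) = 2 + M$)
$z = 0$ ($z = \left(2 + \left(-3\right)^{2}\right) - 11 = \left(2 + 9\right) - 11 = 11 - 11 = 0$)
$\left(z + n\right) 16 = \left(0 - 16\right) 16 = \left(-16\right) 16 = -256$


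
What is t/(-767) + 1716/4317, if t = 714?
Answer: -588722/1103713 ≈ -0.53340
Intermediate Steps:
t/(-767) + 1716/4317 = 714/(-767) + 1716/4317 = 714*(-1/767) + 1716*(1/4317) = -714/767 + 572/1439 = -588722/1103713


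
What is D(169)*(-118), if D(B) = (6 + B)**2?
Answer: -3613750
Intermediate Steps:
D(169)*(-118) = (6 + 169)**2*(-118) = 175**2*(-118) = 30625*(-118) = -3613750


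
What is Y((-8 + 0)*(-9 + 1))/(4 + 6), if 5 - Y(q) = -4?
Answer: 9/10 ≈ 0.90000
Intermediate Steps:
Y(q) = 9 (Y(q) = 5 - 1*(-4) = 5 + 4 = 9)
Y((-8 + 0)*(-9 + 1))/(4 + 6) = 9/(4 + 6) = 9/10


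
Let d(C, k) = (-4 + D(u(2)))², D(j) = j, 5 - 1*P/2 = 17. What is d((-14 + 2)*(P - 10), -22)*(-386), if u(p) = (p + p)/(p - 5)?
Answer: -98816/9 ≈ -10980.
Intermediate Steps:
P = -24 (P = 10 - 2*17 = 10 - 34 = -24)
u(p) = 2*p/(-5 + p) (u(p) = (2*p)/(-5 + p) = 2*p/(-5 + p))
d(C, k) = 256/9 (d(C, k) = (-4 + 2*2/(-5 + 2))² = (-4 + 2*2/(-3))² = (-4 + 2*2*(-⅓))² = (-4 - 4/3)² = (-16/3)² = 256/9)
d((-14 + 2)*(P - 10), -22)*(-386) = (256/9)*(-386) = -98816/9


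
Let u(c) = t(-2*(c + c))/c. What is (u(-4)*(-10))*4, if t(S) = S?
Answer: 160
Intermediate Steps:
u(c) = -4 (u(c) = (-2*(c + c))/c = (-4*c)/c = -4)
(u(-4)*(-10))*4 = -4*(-10)*4 = 40*4 = 160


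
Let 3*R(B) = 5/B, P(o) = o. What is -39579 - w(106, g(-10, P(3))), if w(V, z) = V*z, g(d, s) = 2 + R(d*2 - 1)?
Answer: -2506303/63 ≈ -39783.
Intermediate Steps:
R(B) = 5/(3*B) (R(B) = (5/B)/3 = 5/(3*B))
g(d, s) = 2 + 5/(3*(-1 + 2*d)) (g(d, s) = 2 + 5/(3*(d*2 - 1)) = 2 + 5/(3*(2*d - 1)) = 2 + 5/(3*(-1 + 2*d)))
-39579 - w(106, g(-10, P(3))) = -39579 - 106*(-1 + 12*(-10))/(3*(-1 + 2*(-10))) = -39579 - 106*(-1 - 120)/(3*(-1 - 20)) = -39579 - 106*(⅓)*(-121)/(-21) = -39579 - 106*(⅓)*(-1/21)*(-121) = -39579 - 106*121/63 = -39579 - 1*12826/63 = -39579 - 12826/63 = -2506303/63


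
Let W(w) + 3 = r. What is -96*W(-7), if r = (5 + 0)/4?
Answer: 168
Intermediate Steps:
r = 5/4 (r = 5*(¼) = 5/4 ≈ 1.2500)
W(w) = -7/4 (W(w) = -3 + 5/4 = -7/4)
-96*W(-7) = -96*(-7/4) = 168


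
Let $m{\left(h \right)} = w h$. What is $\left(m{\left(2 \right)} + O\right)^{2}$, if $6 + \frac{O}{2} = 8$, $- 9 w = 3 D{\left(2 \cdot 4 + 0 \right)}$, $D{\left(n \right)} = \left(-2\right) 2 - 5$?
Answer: $100$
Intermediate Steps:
$D{\left(n \right)} = -9$ ($D{\left(n \right)} = -4 - 5 = -9$)
$w = 3$ ($w = - \frac{3 \left(-9\right)}{9} = \left(- \frac{1}{9}\right) \left(-27\right) = 3$)
$m{\left(h \right)} = 3 h$
$O = 4$ ($O = -12 + 2 \cdot 8 = -12 + 16 = 4$)
$\left(m{\left(2 \right)} + O\right)^{2} = \left(3 \cdot 2 + 4\right)^{2} = \left(6 + 4\right)^{2} = 10^{2} = 100$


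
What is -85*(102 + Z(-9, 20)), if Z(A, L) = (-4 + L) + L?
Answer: -11730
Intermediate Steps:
Z(A, L) = -4 + 2*L
-85*(102 + Z(-9, 20)) = -85*(102 + (-4 + 2*20)) = -85*(102 + (-4 + 40)) = -85*(102 + 36) = -85*138 = -11730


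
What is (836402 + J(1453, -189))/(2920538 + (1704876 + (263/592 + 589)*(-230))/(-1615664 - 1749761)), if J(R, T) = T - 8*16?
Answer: 118982754699000/415619944098067 ≈ 0.28628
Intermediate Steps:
J(R, T) = -128 + T (J(R, T) = T - 128 = -128 + T)
(836402 + J(1453, -189))/(2920538 + (1704876 + (263/592 + 589)*(-230))/(-1615664 - 1749761)) = (836402 + (-128 - 189))/(2920538 + (1704876 + (263/592 + 589)*(-230))/(-1615664 - 1749761)) = (836402 - 317)/(2920538 + (1704876 + (263*(1/592) + 589)*(-230))/(-3365425)) = 836085/(2920538 + (1704876 + (263/592 + 589)*(-230))*(-1/3365425)) = 836085/(2920538 + (1704876 + (348951/592)*(-230))*(-1/3365425)) = 836085/(2920538 + (1704876 - 40129365/296)*(-1/3365425)) = 836085/(2920538 + (464513931/296)*(-1/3365425)) = 836085/(2920538 - 66359133/142309400) = 836085/(415619944098067/142309400) = 836085*(142309400/415619944098067) = 118982754699000/415619944098067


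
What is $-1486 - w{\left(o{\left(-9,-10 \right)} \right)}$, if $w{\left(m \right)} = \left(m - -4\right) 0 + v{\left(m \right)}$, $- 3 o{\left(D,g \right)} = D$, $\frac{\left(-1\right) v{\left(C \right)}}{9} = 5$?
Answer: $-1441$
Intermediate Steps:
$v{\left(C \right)} = -45$ ($v{\left(C \right)} = \left(-9\right) 5 = -45$)
$o{\left(D,g \right)} = - \frac{D}{3}$
$w{\left(m \right)} = -45$ ($w{\left(m \right)} = \left(m - -4\right) 0 - 45 = \left(m + 4\right) 0 - 45 = \left(4 + m\right) 0 - 45 = 0 - 45 = -45$)
$-1486 - w{\left(o{\left(-9,-10 \right)} \right)} = -1486 - -45 = -1486 + 45 = -1441$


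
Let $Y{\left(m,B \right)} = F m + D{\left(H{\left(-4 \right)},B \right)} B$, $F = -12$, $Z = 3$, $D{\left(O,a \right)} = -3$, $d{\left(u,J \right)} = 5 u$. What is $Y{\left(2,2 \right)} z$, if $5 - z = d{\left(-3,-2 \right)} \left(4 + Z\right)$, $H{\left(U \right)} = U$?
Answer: $-3300$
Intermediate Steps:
$z = 110$ ($z = 5 - 5 \left(-3\right) \left(4 + 3\right) = 5 - \left(-15\right) 7 = 5 - -105 = 5 + 105 = 110$)
$Y{\left(m,B \right)} = - 12 m - 3 B$
$Y{\left(2,2 \right)} z = \left(\left(-12\right) 2 - 6\right) 110 = \left(-24 - 6\right) 110 = \left(-30\right) 110 = -3300$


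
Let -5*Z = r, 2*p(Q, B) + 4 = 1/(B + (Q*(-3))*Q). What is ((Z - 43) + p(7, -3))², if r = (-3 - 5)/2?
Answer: 175854121/90000 ≈ 1953.9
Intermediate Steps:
p(Q, B) = -2 + 1/(2*(B - 3*Q²)) (p(Q, B) = -2 + 1/(2*(B + (Q*(-3))*Q)) = -2 + 1/(2*(B + (-3*Q)*Q)) = -2 + 1/(2*(B - 3*Q²)))
r = -4 (r = (½)*(-8) = -4)
Z = ⅘ (Z = -⅕*(-4) = ⅘ ≈ 0.80000)
((Z - 43) + p(7, -3))² = ((⅘ - 43) + (1 - 4*(-3) + 12*7²)/(2*(-3 - 3*7²)))² = (-211/5 + (1 + 12 + 12*49)/(2*(-3 - 3*49)))² = (-211/5 + (1 + 12 + 588)/(2*(-3 - 147)))² = (-211/5 + (½)*601/(-150))² = (-211/5 + (½)*(-1/150)*601)² = (-211/5 - 601/300)² = (-13261/300)² = 175854121/90000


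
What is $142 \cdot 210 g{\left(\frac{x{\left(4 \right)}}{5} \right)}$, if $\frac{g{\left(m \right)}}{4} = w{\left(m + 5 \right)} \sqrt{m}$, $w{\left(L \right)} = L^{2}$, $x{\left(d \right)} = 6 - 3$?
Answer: $\frac{18703104 \sqrt{15}}{25} \approx 2.8975 \cdot 10^{6}$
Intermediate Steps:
$x{\left(d \right)} = 3$ ($x{\left(d \right)} = 6 - 3 = 3$)
$g{\left(m \right)} = 4 \sqrt{m} \left(5 + m\right)^{2}$ ($g{\left(m \right)} = 4 \left(m + 5\right)^{2} \sqrt{m} = 4 \left(5 + m\right)^{2} \sqrt{m} = 4 \sqrt{m} \left(5 + m\right)^{2}$)
$142 \cdot 210 g{\left(\frac{x{\left(4 \right)}}{5} \right)} = 142 \cdot 210 \cdot 4 \sqrt{\frac{3}{5}} \left(5 + \frac{3}{5}\right)^{2} = 29820 \cdot 4 \sqrt{3 \cdot \frac{1}{5}} \left(5 + 3 \cdot \frac{1}{5}\right)^{2} = 29820 \cdot 4 \sqrt{\frac{3}{5}} \left(5 + \frac{3}{5}\right)^{2} = 29820 \cdot 4 \frac{\sqrt{15}}{5} \left(\frac{28}{5}\right)^{2} = 29820 \cdot 4 \frac{\sqrt{15}}{5} \cdot \frac{784}{25} = 29820 \frac{3136 \sqrt{15}}{125} = \frac{18703104 \sqrt{15}}{25}$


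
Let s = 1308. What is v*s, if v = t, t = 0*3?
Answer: 0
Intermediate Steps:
t = 0
v = 0
v*s = 0*1308 = 0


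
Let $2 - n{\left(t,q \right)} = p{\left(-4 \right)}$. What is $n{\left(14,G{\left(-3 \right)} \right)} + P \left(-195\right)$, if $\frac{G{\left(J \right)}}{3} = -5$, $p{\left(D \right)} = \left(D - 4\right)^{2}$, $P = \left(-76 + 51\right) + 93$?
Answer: $-13322$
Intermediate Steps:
$P = 68$ ($P = -25 + 93 = 68$)
$p{\left(D \right)} = \left(-4 + D\right)^{2}$
$G{\left(J \right)} = -15$ ($G{\left(J \right)} = 3 \left(-5\right) = -15$)
$n{\left(t,q \right)} = -62$ ($n{\left(t,q \right)} = 2 - \left(-4 - 4\right)^{2} = 2 - \left(-8\right)^{2} = 2 - 64 = -62$)
$n{\left(14,G{\left(-3 \right)} \right)} + P \left(-195\right) = -62 + 68 \left(-195\right) = -62 - 13260 = -13322$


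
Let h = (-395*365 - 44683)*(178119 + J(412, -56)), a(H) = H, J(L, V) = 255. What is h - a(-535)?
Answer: -33687356357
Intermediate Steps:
h = -33687356892 (h = (-395*365 - 44683)*(178119 + 255) = (-144175 - 44683)*178374 = -188858*178374 = -33687356892)
h - a(-535) = -33687356892 - 1*(-535) = -33687356892 + 535 = -33687356357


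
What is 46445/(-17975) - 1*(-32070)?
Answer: 115282361/3595 ≈ 32067.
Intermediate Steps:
46445/(-17975) - 1*(-32070) = 46445*(-1/17975) + 32070 = -9289/3595 + 32070 = 115282361/3595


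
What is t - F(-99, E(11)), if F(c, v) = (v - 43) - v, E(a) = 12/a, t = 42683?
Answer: 42726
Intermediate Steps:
F(c, v) = -43 (F(c, v) = (-43 + v) - v = -43)
t - F(-99, E(11)) = 42683 - 1*(-43) = 42683 + 43 = 42726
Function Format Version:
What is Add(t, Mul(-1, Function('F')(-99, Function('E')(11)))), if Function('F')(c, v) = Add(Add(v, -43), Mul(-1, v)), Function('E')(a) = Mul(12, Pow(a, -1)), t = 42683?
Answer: 42726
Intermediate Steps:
Function('F')(c, v) = -43 (Function('F')(c, v) = Add(Add(-43, v), Mul(-1, v)) = -43)
Add(t, Mul(-1, Function('F')(-99, Function('E')(11)))) = Add(42683, Mul(-1, -43)) = Add(42683, 43) = 42726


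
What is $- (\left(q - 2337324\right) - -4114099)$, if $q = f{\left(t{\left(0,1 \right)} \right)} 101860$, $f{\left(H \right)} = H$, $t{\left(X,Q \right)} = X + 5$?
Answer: $-2286075$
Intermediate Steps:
$t{\left(X,Q \right)} = 5 + X$
$q = 509300$ ($q = \left(5 + 0\right) 101860 = 5 \cdot 101860 = 509300$)
$- (\left(q - 2337324\right) - -4114099) = - (\left(509300 - 2337324\right) - -4114099) = - (\left(509300 - 2337324\right) + 4114099) = - (-1828024 + 4114099) = \left(-1\right) 2286075 = -2286075$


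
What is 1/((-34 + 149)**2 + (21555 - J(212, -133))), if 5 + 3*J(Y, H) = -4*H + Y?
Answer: 3/103601 ≈ 2.8957e-5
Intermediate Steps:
J(Y, H) = -5/3 - 4*H/3 + Y/3 (J(Y, H) = -5/3 + (-4*H + Y)/3 = -5/3 + (Y - 4*H)/3 = -5/3 + (-4*H/3 + Y/3) = -5/3 - 4*H/3 + Y/3)
1/((-34 + 149)**2 + (21555 - J(212, -133))) = 1/((-34 + 149)**2 + (21555 - (-5/3 - 4/3*(-133) + (1/3)*212))) = 1/(115**2 + (21555 - (-5/3 + 532/3 + 212/3))) = 1/(13225 + (21555 - 1*739/3)) = 1/(13225 + (21555 - 739/3)) = 1/(13225 + 63926/3) = 1/(103601/3) = 3/103601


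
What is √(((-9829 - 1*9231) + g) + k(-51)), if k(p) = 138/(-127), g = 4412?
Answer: I*√236275118/127 ≈ 121.03*I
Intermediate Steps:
k(p) = -138/127 (k(p) = 138*(-1/127) = -138/127)
√(((-9829 - 1*9231) + g) + k(-51)) = √(((-9829 - 1*9231) + 4412) - 138/127) = √(((-9829 - 9231) + 4412) - 138/127) = √((-19060 + 4412) - 138/127) = √(-14648 - 138/127) = √(-1860434/127) = I*√236275118/127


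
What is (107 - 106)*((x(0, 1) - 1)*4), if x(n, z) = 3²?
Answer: 32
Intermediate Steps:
x(n, z) = 9
(107 - 106)*((x(0, 1) - 1)*4) = (107 - 106)*((9 - 1)*4) = 1*(8*4) = 1*32 = 32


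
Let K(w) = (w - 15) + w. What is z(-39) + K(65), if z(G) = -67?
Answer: 48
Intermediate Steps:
K(w) = -15 + 2*w (K(w) = (-15 + w) + w = -15 + 2*w)
z(-39) + K(65) = -67 + (-15 + 2*65) = -67 + (-15 + 130) = -67 + 115 = 48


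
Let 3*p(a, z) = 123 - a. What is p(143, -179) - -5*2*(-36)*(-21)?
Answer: 22660/3 ≈ 7553.3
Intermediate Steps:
p(a, z) = 41 - a/3 (p(a, z) = (123 - a)/3 = 41 - a/3)
p(143, -179) - -5*2*(-36)*(-21) = (41 - ⅓*143) - -5*2*(-36)*(-21) = (41 - 143/3) - (-10*(-36))*(-21) = -20/3 - 360*(-21) = -20/3 - 1*(-7560) = -20/3 + 7560 = 22660/3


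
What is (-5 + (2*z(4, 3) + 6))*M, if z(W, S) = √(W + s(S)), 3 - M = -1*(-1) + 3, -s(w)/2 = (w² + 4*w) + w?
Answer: -1 - 4*I*√11 ≈ -1.0 - 13.266*I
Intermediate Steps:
s(w) = -10*w - 2*w² (s(w) = -2*((w² + 4*w) + w) = -2*(w² + 5*w) = -10*w - 2*w²)
M = -1 (M = 3 - (-1*(-1) + 3) = 3 - (1 + 3) = 3 - 1*4 = 3 - 4 = -1)
z(W, S) = √(W - 2*S*(5 + S))
(-5 + (2*z(4, 3) + 6))*M = (-5 + (2*√(4 - 2*3*(5 + 3)) + 6))*(-1) = (-5 + (2*√(4 - 2*3*8) + 6))*(-1) = (-5 + (2*√(4 - 48) + 6))*(-1) = (-5 + (2*√(-44) + 6))*(-1) = (-5 + (2*(2*I*√11) + 6))*(-1) = (-5 + (4*I*√11 + 6))*(-1) = (-5 + (6 + 4*I*√11))*(-1) = (1 + 4*I*√11)*(-1) = -1 - 4*I*√11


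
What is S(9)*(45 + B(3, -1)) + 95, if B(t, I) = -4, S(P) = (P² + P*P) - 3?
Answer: 6614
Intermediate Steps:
S(P) = -3 + 2*P² (S(P) = (P² + P²) - 3 = 2*P² - 3 = -3 + 2*P²)
S(9)*(45 + B(3, -1)) + 95 = (-3 + 2*9²)*(45 - 4) + 95 = (-3 + 2*81)*41 + 95 = (-3 + 162)*41 + 95 = 159*41 + 95 = 6519 + 95 = 6614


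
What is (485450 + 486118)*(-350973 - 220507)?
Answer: -555231680640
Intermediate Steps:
(485450 + 486118)*(-350973 - 220507) = 971568*(-571480) = -555231680640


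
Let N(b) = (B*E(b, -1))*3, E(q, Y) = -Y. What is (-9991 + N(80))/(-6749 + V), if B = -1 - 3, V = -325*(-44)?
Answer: -10003/7551 ≈ -1.3247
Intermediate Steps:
V = 14300
B = -4
N(b) = -12 (N(b) = -(-4)*(-1)*3 = -4*1*3 = -4*3 = -12)
(-9991 + N(80))/(-6749 + V) = (-9991 - 12)/(-6749 + 14300) = -10003/7551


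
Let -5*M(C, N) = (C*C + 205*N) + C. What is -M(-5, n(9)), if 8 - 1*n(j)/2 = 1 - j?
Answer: 1316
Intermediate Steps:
n(j) = 14 + 2*j (n(j) = 16 - 2*(1 - j) = 16 + (-2 + 2*j) = 14 + 2*j)
M(C, N) = -41*N - C/5 - C²/5 (M(C, N) = -((C*C + 205*N) + C)/5 = -((C² + 205*N) + C)/5 = -(C + C² + 205*N)/5 = -41*N - C/5 - C²/5)
-M(-5, n(9)) = -(-41*(14 + 2*9) - ⅕*(-5) - ⅕*(-5)²) = -(-41*(14 + 18) + 1 - ⅕*25) = -(-41*32 + 1 - 5) = -(-1312 + 1 - 5) = -1*(-1316) = 1316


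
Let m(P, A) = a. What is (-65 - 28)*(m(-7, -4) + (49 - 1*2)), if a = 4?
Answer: -4743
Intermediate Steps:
m(P, A) = 4
(-65 - 28)*(m(-7, -4) + (49 - 1*2)) = (-65 - 28)*(4 + (49 - 1*2)) = -93*(4 + (49 - 2)) = -93*(4 + 47) = -93*51 = -4743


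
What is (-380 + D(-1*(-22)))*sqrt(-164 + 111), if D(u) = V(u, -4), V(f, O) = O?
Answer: -384*I*sqrt(53) ≈ -2795.6*I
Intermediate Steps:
D(u) = -4
(-380 + D(-1*(-22)))*sqrt(-164 + 111) = (-380 - 4)*sqrt(-164 + 111) = -384*I*sqrt(53)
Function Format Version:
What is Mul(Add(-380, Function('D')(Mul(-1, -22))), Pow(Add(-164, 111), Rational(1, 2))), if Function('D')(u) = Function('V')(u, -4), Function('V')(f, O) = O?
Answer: Mul(-384, I, Pow(53, Rational(1, 2))) ≈ Mul(-2795.6, I)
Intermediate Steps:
Function('D')(u) = -4
Mul(Add(-380, Function('D')(Mul(-1, -22))), Pow(Add(-164, 111), Rational(1, 2))) = Mul(Add(-380, -4), Pow(Add(-164, 111), Rational(1, 2))) = Mul(-384, Pow(-53, Rational(1, 2))) = Mul(-384, Mul(I, Pow(53, Rational(1, 2)))) = Mul(-384, I, Pow(53, Rational(1, 2)))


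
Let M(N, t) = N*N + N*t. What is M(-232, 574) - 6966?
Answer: -86310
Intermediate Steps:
M(N, t) = N² + N*t
M(-232, 574) - 6966 = -232*(-232 + 574) - 6966 = -232*342 - 6966 = -79344 - 6966 = -86310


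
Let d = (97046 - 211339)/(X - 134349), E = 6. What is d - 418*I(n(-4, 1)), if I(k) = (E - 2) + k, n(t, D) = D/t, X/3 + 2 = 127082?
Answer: -774231871/493782 ≈ -1568.0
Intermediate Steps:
X = 381240 (X = -6 + 3*127082 = -6 + 381246 = 381240)
d = -114293/246891 (d = (97046 - 211339)/(381240 - 134349) = -114293/246891 ≈ -0.46293)
I(k) = 4 + k (I(k) = (6 - 2) + k = 4 + k)
d - 418*I(n(-4, 1)) = -114293/246891 - 418*(4 + 1/(-4)) = -114293/246891 - 418*(4 + 1*(-1/4)) = -114293/246891 - 418*(4 - 1/4) = -114293/246891 - 418*15/4 = -114293/246891 - 1*3135/2 = -114293/246891 - 3135/2 = -774231871/493782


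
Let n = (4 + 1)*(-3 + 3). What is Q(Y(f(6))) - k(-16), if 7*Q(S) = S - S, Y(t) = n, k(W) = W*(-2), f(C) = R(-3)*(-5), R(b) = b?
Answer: -32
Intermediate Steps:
n = 0 (n = 5*0 = 0)
f(C) = 15 (f(C) = -3*(-5) = 15)
k(W) = -2*W
Y(t) = 0
Q(S) = 0 (Q(S) = (S - S)/7 = (⅐)*0 = 0)
Q(Y(f(6))) - k(-16) = 0 - (-2)*(-16) = 0 - 1*32 = 0 - 32 = -32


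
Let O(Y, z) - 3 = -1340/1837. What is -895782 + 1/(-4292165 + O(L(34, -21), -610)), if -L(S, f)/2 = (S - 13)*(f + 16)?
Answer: -7062974963626225/7884702934 ≈ -8.9578e+5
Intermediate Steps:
L(S, f) = -2*(-13 + S)*(16 + f) (L(S, f) = -2*(S - 13)*(f + 16) = -2*(-13 + S)*(16 + f))
O(Y, z) = 4171/1837 (O(Y, z) = 3 - 1340/1837 = 4171/1837)
-895782 + 1/(-4292165 + O(L(34, -21), -610)) = -895782 + 1/(-4292165 + 4171/1837) = -895782 + 1/(-7884702934/1837) = -895782 - 1837/7884702934 = -7062974963626225/7884702934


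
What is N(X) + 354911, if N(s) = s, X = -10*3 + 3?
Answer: 354884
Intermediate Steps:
X = -27 (X = -30 + 3 = -27)
N(X) + 354911 = -27 + 354911 = 354884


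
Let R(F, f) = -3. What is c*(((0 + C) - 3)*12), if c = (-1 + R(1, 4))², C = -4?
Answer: -1344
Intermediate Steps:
c = 16 (c = (-1 - 3)² = (-4)² = 16)
c*(((0 + C) - 3)*12) = 16*(((0 - 4) - 3)*12) = 16*((-4 - 3)*12) = 16*(-7*12) = 16*(-84) = -1344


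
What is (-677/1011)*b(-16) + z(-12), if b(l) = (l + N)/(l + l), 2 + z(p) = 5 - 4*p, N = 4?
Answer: 136819/2696 ≈ 50.749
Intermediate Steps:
z(p) = 3 - 4*p (z(p) = -2 + (5 - 4*p) = 3 - 4*p)
b(l) = (4 + l)/(2*l) (b(l) = (l + 4)/(l + l) = (4 + l)/((2*l)) = (4 + l)*(1/(2*l)) = (4 + l)/(2*l))
(-677/1011)*b(-16) + z(-12) = (-677/1011)*((½)*(4 - 16)/(-16)) + (3 - 4*(-12)) = (-677*1/1011)*((½)*(-1/16)*(-12)) + (3 + 48) = -677/1011*3/8 + 51 = -677/2696 + 51 = 136819/2696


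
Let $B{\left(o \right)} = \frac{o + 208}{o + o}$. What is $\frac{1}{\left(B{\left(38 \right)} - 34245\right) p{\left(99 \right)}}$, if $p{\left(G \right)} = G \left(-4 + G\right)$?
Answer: $- \frac{2}{644087565} \approx -3.1052 \cdot 10^{-9}$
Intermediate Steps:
$B{\left(o \right)} = \frac{208 + o}{2 o}$
$\frac{1}{\left(B{\left(38 \right)} - 34245\right) p{\left(99 \right)}} = \frac{1}{\left(\frac{208 + 38}{2 \cdot 38} - 34245\right) 99 \left(-4 + 99\right)} = \frac{1}{\left(\frac{1}{2} \cdot \frac{1}{38} \cdot 246 - 34245\right) 99 \cdot 95} = \frac{1}{\left(\frac{123}{38} - 34245\right) 9405} = \frac{1}{- \frac{1301187}{38}} \cdot \frac{1}{9405} = \left(- \frac{38}{1301187}\right) \frac{1}{9405} = - \frac{2}{644087565}$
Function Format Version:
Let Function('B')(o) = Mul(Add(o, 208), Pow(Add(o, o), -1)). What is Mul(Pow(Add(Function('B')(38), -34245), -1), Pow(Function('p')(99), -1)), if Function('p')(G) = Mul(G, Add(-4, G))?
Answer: Rational(-2, 644087565) ≈ -3.1052e-9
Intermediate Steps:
Function('B')(o) = Mul(Rational(1, 2), Pow(o, -1), Add(208, o)) (Function('B')(o) = Mul(Add(208, o), Pow(Mul(2, o), -1)) = Mul(Add(208, o), Mul(Rational(1, 2), Pow(o, -1))) = Mul(Rational(1, 2), Pow(o, -1), Add(208, o)))
Mul(Pow(Add(Function('B')(38), -34245), -1), Pow(Function('p')(99), -1)) = Mul(Pow(Add(Mul(Rational(1, 2), Pow(38, -1), Add(208, 38)), -34245), -1), Pow(Mul(99, Add(-4, 99)), -1)) = Mul(Pow(Add(Mul(Rational(1, 2), Rational(1, 38), 246), -34245), -1), Pow(Mul(99, 95), -1)) = Mul(Pow(Add(Rational(123, 38), -34245), -1), Pow(9405, -1)) = Mul(Pow(Rational(-1301187, 38), -1), Rational(1, 9405)) = Mul(Rational(-38, 1301187), Rational(1, 9405)) = Rational(-2, 644087565)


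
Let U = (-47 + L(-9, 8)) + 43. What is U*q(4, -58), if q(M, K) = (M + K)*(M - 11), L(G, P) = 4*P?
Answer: 10584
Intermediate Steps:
q(M, K) = (-11 + M)*(K + M) (q(M, K) = (K + M)*(-11 + M) = (-11 + M)*(K + M))
U = 28 (U = (-47 + 4*8) + 43 = (-47 + 32) + 43 = -15 + 43 = 28)
U*q(4, -58) = 28*(4² - 11*(-58) - 11*4 - 58*4) = 28*(16 + 638 - 44 - 232) = 28*378 = 10584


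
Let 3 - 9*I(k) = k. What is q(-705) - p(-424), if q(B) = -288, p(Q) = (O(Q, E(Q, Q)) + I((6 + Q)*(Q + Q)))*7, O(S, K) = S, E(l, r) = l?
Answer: 2505347/9 ≈ 2.7837e+5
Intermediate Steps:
I(k) = ⅓ - k/9
p(Q) = 7/3 + 7*Q - 14*Q*(6 + Q)/9 (p(Q) = (Q + (⅓ - (6 + Q)*(Q + Q)/9))*7 = (Q + (⅓ - (6 + Q)*2*Q/9))*7 = (Q + (⅓ - 2*Q*(6 + Q)/9))*7 = (⅓ + Q - 2*Q*(6 + Q)/9)*7 = 7/3 + 7*Q - 14*Q*(6 + Q)/9)
q(-705) - p(-424) = -288 - (7/3 - 14/9*(-424)² - 7/3*(-424)) = -288 - (7/3 - 14/9*179776 + 2968/3) = -288 - (7/3 - 2516864/9 + 2968/3) = -288 - 1*(-2507939/9) = -288 + 2507939/9 = 2505347/9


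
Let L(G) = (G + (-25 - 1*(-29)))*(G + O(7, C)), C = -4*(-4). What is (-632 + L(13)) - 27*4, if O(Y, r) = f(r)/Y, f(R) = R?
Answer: -3361/7 ≈ -480.14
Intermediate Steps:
C = 16
O(Y, r) = r/Y
L(G) = (4 + G)*(16/7 + G) (L(G) = (G + (-25 - 1*(-29)))*(G + 16/7) = (G + (-25 + 29))*(G + 16*(1/7)) = (G + 4)*(G + 16/7) = (4 + G)*(16/7 + G))
(-632 + L(13)) - 27*4 = (-632 + (64/7 + 13**2 + (44/7)*13)) - 27*4 = (-632 + (64/7 + 169 + 572/7)) - 108 = (-632 + 1819/7) - 108 = -2605/7 - 108 = -3361/7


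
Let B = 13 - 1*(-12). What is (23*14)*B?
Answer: 8050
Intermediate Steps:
B = 25 (B = 13 + 12 = 25)
(23*14)*B = (23*14)*25 = 322*25 = 8050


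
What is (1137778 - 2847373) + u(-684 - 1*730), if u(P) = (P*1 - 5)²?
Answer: 303966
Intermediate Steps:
u(P) = (-5 + P)² (u(P) = (P - 5)² = (-5 + P)²)
(1137778 - 2847373) + u(-684 - 1*730) = (1137778 - 2847373) + (-5 + (-684 - 1*730))² = -1709595 + (-5 + (-684 - 730))² = -1709595 + (-5 - 1414)² = -1709595 + (-1419)² = -1709595 + 2013561 = 303966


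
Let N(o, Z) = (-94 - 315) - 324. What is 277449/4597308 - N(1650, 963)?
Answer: 1123368071/1532436 ≈ 733.06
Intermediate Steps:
N(o, Z) = -733 (N(o, Z) = -409 - 324 = -733)
277449/4597308 - N(1650, 963) = 277449/4597308 - 1*(-733) = 277449*(1/4597308) + 733 = 92483/1532436 + 733 = 1123368071/1532436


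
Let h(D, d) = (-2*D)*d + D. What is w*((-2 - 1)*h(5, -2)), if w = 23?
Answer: -1725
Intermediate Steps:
h(D, d) = D - 2*D*d (h(D, d) = -2*D*d + D = D - 2*D*d)
w*((-2 - 1)*h(5, -2)) = 23*((-2 - 1)*(5*(1 - 2*(-2)))) = 23*(-15*(1 + 4)) = 23*(-15*5) = 23*(-3*25) = 23*(-75) = -1725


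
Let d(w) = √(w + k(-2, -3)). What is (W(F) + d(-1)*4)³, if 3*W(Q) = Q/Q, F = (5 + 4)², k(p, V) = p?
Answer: (1 + 12*I*√3)³/27 ≈ -47.963 - 330.24*I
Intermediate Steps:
d(w) = √(-2 + w) (d(w) = √(w - 2) = √(-2 + w))
F = 81 (F = 9² = 81)
W(Q) = ⅓ (W(Q) = (Q/Q)/3 = (⅓)*1 = ⅓)
(W(F) + d(-1)*4)³ = (⅓ + √(-2 - 1)*4)³ = (⅓ + √(-3)*4)³ = (⅓ + (I*√3)*4)³ = (⅓ + 4*I*√3)³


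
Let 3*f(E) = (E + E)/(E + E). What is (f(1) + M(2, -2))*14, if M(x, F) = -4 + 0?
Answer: -154/3 ≈ -51.333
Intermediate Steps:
M(x, F) = -4
f(E) = ⅓ (f(E) = ((E + E)/(E + E))/3 = ((2*E)/((2*E)))/3 = ((2*E)*(1/(2*E)))/3 = (⅓)*1 = ⅓)
(f(1) + M(2, -2))*14 = (⅓ - 4)*14 = -11/3*14 = -154/3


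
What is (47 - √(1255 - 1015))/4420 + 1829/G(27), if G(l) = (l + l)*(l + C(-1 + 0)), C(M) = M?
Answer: 78367/59670 - √15/1105 ≈ 1.3098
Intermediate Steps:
G(l) = 2*l*(-1 + l) (G(l) = (l + l)*(l + (-1 + 0)) = (2*l)*(l - 1) = (2*l)*(-1 + l) = 2*l*(-1 + l))
(47 - √(1255 - 1015))/4420 + 1829/G(27) = (47 - √(1255 - 1015))/4420 + 1829/((2*27*(-1 + 27))) = (47 - √240)*(1/4420) + 1829/((2*27*26)) = (47 - 4*√15)*(1/4420) + 1829/1404 = (47 - 4*√15)*(1/4420) + 1829*(1/1404) = (47/4420 - √15/1105) + 1829/1404 = 78367/59670 - √15/1105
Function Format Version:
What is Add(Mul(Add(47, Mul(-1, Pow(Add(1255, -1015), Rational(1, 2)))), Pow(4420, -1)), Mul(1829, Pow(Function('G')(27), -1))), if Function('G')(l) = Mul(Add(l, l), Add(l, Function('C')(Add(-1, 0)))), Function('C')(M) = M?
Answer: Add(Rational(78367, 59670), Mul(Rational(-1, 1105), Pow(15, Rational(1, 2)))) ≈ 1.3098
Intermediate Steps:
Function('G')(l) = Mul(2, l, Add(-1, l)) (Function('G')(l) = Mul(Add(l, l), Add(l, Add(-1, 0))) = Mul(Mul(2, l), Add(l, -1)) = Mul(Mul(2, l), Add(-1, l)) = Mul(2, l, Add(-1, l)))
Add(Mul(Add(47, Mul(-1, Pow(Add(1255, -1015), Rational(1, 2)))), Pow(4420, -1)), Mul(1829, Pow(Function('G')(27), -1))) = Add(Mul(Add(47, Mul(-1, Pow(Add(1255, -1015), Rational(1, 2)))), Pow(4420, -1)), Mul(1829, Pow(Mul(2, 27, Add(-1, 27)), -1))) = Add(Mul(Add(47, Mul(-1, Pow(240, Rational(1, 2)))), Rational(1, 4420)), Mul(1829, Pow(Mul(2, 27, 26), -1))) = Add(Mul(Add(47, Mul(-1, Mul(4, Pow(15, Rational(1, 2))))), Rational(1, 4420)), Mul(1829, Pow(1404, -1))) = Add(Mul(Add(47, Mul(-4, Pow(15, Rational(1, 2)))), Rational(1, 4420)), Mul(1829, Rational(1, 1404))) = Add(Add(Rational(47, 4420), Mul(Rational(-1, 1105), Pow(15, Rational(1, 2)))), Rational(1829, 1404)) = Add(Rational(78367, 59670), Mul(Rational(-1, 1105), Pow(15, Rational(1, 2))))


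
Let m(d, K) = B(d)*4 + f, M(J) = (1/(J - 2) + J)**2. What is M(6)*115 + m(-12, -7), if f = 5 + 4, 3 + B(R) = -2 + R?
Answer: 70931/16 ≈ 4433.2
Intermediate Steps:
B(R) = -5 + R (B(R) = -3 + (-2 + R) = -5 + R)
M(J) = (J + 1/(-2 + J))**2 (M(J) = (1/(-2 + J) + J)**2 = (J + 1/(-2 + J))**2)
f = 9
m(d, K) = -11 + 4*d (m(d, K) = (-5 + d)*4 + 9 = (-20 + 4*d) + 9 = -11 + 4*d)
M(6)*115 + m(-12, -7) = ((1 + 6**2 - 2*6)**2/(-2 + 6)**2)*115 + (-11 + 4*(-12)) = ((1 + 36 - 12)**2/4**2)*115 + (-11 - 48) = ((1/16)*25**2)*115 - 59 = ((1/16)*625)*115 - 59 = (625/16)*115 - 59 = 71875/16 - 59 = 70931/16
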